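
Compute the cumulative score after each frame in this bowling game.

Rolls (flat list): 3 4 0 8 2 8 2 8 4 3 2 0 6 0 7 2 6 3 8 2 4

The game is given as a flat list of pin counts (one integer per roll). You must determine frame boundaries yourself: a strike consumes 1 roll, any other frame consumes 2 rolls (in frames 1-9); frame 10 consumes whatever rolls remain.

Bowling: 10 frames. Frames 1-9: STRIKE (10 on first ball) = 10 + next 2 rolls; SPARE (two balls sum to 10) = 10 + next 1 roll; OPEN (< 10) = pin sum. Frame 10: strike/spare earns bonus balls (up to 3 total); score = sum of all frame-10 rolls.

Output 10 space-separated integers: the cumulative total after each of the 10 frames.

Frame 1: OPEN (3+4=7). Cumulative: 7
Frame 2: OPEN (0+8=8). Cumulative: 15
Frame 3: SPARE (2+8=10). 10 + next roll (2) = 12. Cumulative: 27
Frame 4: SPARE (2+8=10). 10 + next roll (4) = 14. Cumulative: 41
Frame 5: OPEN (4+3=7). Cumulative: 48
Frame 6: OPEN (2+0=2). Cumulative: 50
Frame 7: OPEN (6+0=6). Cumulative: 56
Frame 8: OPEN (7+2=9). Cumulative: 65
Frame 9: OPEN (6+3=9). Cumulative: 74
Frame 10: SPARE. Sum of all frame-10 rolls (8+2+4) = 14. Cumulative: 88

Answer: 7 15 27 41 48 50 56 65 74 88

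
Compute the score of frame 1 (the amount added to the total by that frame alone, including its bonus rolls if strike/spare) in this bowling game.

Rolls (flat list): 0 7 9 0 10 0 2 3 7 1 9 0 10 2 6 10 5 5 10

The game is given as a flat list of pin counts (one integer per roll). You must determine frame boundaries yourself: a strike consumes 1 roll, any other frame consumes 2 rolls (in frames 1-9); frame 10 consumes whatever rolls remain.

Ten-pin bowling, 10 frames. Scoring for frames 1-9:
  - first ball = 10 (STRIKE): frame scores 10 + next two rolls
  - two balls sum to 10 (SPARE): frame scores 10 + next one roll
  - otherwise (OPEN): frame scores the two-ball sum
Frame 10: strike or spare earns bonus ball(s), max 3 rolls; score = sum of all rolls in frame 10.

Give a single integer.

Answer: 7

Derivation:
Frame 1: OPEN (0+7=7). Cumulative: 7
Frame 2: OPEN (9+0=9). Cumulative: 16
Frame 3: STRIKE. 10 + next two rolls (0+2) = 12. Cumulative: 28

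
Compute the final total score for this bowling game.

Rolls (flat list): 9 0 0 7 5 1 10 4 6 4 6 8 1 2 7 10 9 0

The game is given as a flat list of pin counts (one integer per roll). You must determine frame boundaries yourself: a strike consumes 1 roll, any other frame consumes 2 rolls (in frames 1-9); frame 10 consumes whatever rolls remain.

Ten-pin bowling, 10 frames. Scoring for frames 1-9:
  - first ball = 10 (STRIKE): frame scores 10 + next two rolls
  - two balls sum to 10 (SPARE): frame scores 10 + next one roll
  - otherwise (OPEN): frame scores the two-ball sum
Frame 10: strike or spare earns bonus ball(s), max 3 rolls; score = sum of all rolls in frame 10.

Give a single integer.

Answer: 120

Derivation:
Frame 1: OPEN (9+0=9). Cumulative: 9
Frame 2: OPEN (0+7=7). Cumulative: 16
Frame 3: OPEN (5+1=6). Cumulative: 22
Frame 4: STRIKE. 10 + next two rolls (4+6) = 20. Cumulative: 42
Frame 5: SPARE (4+6=10). 10 + next roll (4) = 14. Cumulative: 56
Frame 6: SPARE (4+6=10). 10 + next roll (8) = 18. Cumulative: 74
Frame 7: OPEN (8+1=9). Cumulative: 83
Frame 8: OPEN (2+7=9). Cumulative: 92
Frame 9: STRIKE. 10 + next two rolls (9+0) = 19. Cumulative: 111
Frame 10: OPEN. Sum of all frame-10 rolls (9+0) = 9. Cumulative: 120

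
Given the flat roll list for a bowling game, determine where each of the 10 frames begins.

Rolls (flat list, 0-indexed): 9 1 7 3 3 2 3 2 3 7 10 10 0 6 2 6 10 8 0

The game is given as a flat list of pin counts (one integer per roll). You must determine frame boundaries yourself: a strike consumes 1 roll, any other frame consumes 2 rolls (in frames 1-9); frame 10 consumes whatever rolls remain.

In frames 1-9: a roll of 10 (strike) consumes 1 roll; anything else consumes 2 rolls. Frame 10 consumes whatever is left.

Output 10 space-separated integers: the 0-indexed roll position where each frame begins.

Answer: 0 2 4 6 8 10 11 12 14 16

Derivation:
Frame 1 starts at roll index 0: rolls=9,1 (sum=10), consumes 2 rolls
Frame 2 starts at roll index 2: rolls=7,3 (sum=10), consumes 2 rolls
Frame 3 starts at roll index 4: rolls=3,2 (sum=5), consumes 2 rolls
Frame 4 starts at roll index 6: rolls=3,2 (sum=5), consumes 2 rolls
Frame 5 starts at roll index 8: rolls=3,7 (sum=10), consumes 2 rolls
Frame 6 starts at roll index 10: roll=10 (strike), consumes 1 roll
Frame 7 starts at roll index 11: roll=10 (strike), consumes 1 roll
Frame 8 starts at roll index 12: rolls=0,6 (sum=6), consumes 2 rolls
Frame 9 starts at roll index 14: rolls=2,6 (sum=8), consumes 2 rolls
Frame 10 starts at roll index 16: 3 remaining rolls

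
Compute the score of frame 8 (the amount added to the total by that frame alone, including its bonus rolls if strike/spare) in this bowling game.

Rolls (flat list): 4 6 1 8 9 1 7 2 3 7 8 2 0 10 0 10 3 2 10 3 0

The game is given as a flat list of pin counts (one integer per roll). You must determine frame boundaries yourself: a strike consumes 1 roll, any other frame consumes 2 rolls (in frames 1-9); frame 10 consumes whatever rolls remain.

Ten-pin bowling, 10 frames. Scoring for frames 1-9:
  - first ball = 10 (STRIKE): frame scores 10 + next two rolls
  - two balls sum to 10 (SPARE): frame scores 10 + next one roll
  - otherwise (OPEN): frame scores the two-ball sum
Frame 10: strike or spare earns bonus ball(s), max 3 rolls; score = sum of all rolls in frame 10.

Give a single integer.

Frame 1: SPARE (4+6=10). 10 + next roll (1) = 11. Cumulative: 11
Frame 2: OPEN (1+8=9). Cumulative: 20
Frame 3: SPARE (9+1=10). 10 + next roll (7) = 17. Cumulative: 37
Frame 4: OPEN (7+2=9). Cumulative: 46
Frame 5: SPARE (3+7=10). 10 + next roll (8) = 18. Cumulative: 64
Frame 6: SPARE (8+2=10). 10 + next roll (0) = 10. Cumulative: 74
Frame 7: SPARE (0+10=10). 10 + next roll (0) = 10. Cumulative: 84
Frame 8: SPARE (0+10=10). 10 + next roll (3) = 13. Cumulative: 97
Frame 9: OPEN (3+2=5). Cumulative: 102
Frame 10: STRIKE. Sum of all frame-10 rolls (10+3+0) = 13. Cumulative: 115

Answer: 13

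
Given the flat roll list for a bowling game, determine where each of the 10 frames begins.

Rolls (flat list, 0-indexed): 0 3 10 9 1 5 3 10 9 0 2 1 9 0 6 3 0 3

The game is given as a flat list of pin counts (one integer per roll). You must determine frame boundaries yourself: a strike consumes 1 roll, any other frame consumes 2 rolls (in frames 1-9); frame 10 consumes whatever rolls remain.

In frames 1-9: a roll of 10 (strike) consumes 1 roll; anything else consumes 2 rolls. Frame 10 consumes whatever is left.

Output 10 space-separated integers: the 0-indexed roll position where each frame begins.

Frame 1 starts at roll index 0: rolls=0,3 (sum=3), consumes 2 rolls
Frame 2 starts at roll index 2: roll=10 (strike), consumes 1 roll
Frame 3 starts at roll index 3: rolls=9,1 (sum=10), consumes 2 rolls
Frame 4 starts at roll index 5: rolls=5,3 (sum=8), consumes 2 rolls
Frame 5 starts at roll index 7: roll=10 (strike), consumes 1 roll
Frame 6 starts at roll index 8: rolls=9,0 (sum=9), consumes 2 rolls
Frame 7 starts at roll index 10: rolls=2,1 (sum=3), consumes 2 rolls
Frame 8 starts at roll index 12: rolls=9,0 (sum=9), consumes 2 rolls
Frame 9 starts at roll index 14: rolls=6,3 (sum=9), consumes 2 rolls
Frame 10 starts at roll index 16: 2 remaining rolls

Answer: 0 2 3 5 7 8 10 12 14 16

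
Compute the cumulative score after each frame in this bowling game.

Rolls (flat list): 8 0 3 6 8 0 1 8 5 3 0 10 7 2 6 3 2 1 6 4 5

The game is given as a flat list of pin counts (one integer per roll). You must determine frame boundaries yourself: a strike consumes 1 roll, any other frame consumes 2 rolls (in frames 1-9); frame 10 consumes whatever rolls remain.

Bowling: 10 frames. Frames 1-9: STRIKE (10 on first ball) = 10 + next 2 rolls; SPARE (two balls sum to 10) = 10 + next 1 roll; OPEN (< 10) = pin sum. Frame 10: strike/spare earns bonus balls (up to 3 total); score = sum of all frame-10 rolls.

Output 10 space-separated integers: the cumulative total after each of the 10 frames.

Frame 1: OPEN (8+0=8). Cumulative: 8
Frame 2: OPEN (3+6=9). Cumulative: 17
Frame 3: OPEN (8+0=8). Cumulative: 25
Frame 4: OPEN (1+8=9). Cumulative: 34
Frame 5: OPEN (5+3=8). Cumulative: 42
Frame 6: SPARE (0+10=10). 10 + next roll (7) = 17. Cumulative: 59
Frame 7: OPEN (7+2=9). Cumulative: 68
Frame 8: OPEN (6+3=9). Cumulative: 77
Frame 9: OPEN (2+1=3). Cumulative: 80
Frame 10: SPARE. Sum of all frame-10 rolls (6+4+5) = 15. Cumulative: 95

Answer: 8 17 25 34 42 59 68 77 80 95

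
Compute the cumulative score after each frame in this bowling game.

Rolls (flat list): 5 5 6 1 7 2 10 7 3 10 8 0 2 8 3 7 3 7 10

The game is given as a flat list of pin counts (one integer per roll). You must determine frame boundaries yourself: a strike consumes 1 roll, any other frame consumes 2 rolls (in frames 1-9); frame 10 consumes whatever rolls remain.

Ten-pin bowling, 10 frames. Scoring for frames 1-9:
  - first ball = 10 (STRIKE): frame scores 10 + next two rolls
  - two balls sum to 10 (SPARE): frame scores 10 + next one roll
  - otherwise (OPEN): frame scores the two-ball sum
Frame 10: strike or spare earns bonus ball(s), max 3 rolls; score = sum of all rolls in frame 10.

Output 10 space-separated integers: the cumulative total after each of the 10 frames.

Answer: 16 23 32 52 72 90 98 111 124 144

Derivation:
Frame 1: SPARE (5+5=10). 10 + next roll (6) = 16. Cumulative: 16
Frame 2: OPEN (6+1=7). Cumulative: 23
Frame 3: OPEN (7+2=9). Cumulative: 32
Frame 4: STRIKE. 10 + next two rolls (7+3) = 20. Cumulative: 52
Frame 5: SPARE (7+3=10). 10 + next roll (10) = 20. Cumulative: 72
Frame 6: STRIKE. 10 + next two rolls (8+0) = 18. Cumulative: 90
Frame 7: OPEN (8+0=8). Cumulative: 98
Frame 8: SPARE (2+8=10). 10 + next roll (3) = 13. Cumulative: 111
Frame 9: SPARE (3+7=10). 10 + next roll (3) = 13. Cumulative: 124
Frame 10: SPARE. Sum of all frame-10 rolls (3+7+10) = 20. Cumulative: 144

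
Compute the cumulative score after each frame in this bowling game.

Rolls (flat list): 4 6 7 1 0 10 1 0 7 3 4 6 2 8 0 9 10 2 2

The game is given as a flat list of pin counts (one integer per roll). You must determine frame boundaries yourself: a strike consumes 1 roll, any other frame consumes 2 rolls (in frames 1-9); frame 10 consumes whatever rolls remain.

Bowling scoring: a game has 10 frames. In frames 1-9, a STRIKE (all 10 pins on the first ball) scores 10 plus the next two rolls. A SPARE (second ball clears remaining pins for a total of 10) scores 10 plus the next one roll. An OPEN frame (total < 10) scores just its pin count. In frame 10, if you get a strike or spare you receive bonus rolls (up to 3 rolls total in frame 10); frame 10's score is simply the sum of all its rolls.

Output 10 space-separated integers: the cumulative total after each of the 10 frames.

Answer: 17 25 36 37 51 63 73 82 96 100

Derivation:
Frame 1: SPARE (4+6=10). 10 + next roll (7) = 17. Cumulative: 17
Frame 2: OPEN (7+1=8). Cumulative: 25
Frame 3: SPARE (0+10=10). 10 + next roll (1) = 11. Cumulative: 36
Frame 4: OPEN (1+0=1). Cumulative: 37
Frame 5: SPARE (7+3=10). 10 + next roll (4) = 14. Cumulative: 51
Frame 6: SPARE (4+6=10). 10 + next roll (2) = 12. Cumulative: 63
Frame 7: SPARE (2+8=10). 10 + next roll (0) = 10. Cumulative: 73
Frame 8: OPEN (0+9=9). Cumulative: 82
Frame 9: STRIKE. 10 + next two rolls (2+2) = 14. Cumulative: 96
Frame 10: OPEN. Sum of all frame-10 rolls (2+2) = 4. Cumulative: 100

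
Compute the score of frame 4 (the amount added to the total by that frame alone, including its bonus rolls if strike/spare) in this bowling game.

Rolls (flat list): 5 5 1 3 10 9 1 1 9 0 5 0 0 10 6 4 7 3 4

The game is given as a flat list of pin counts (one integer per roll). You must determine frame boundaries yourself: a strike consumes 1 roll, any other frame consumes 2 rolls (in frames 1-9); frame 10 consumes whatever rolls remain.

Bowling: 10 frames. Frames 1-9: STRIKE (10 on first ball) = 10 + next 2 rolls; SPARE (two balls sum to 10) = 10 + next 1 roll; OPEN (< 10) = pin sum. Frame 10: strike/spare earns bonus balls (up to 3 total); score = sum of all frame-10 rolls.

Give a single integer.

Frame 1: SPARE (5+5=10). 10 + next roll (1) = 11. Cumulative: 11
Frame 2: OPEN (1+3=4). Cumulative: 15
Frame 3: STRIKE. 10 + next two rolls (9+1) = 20. Cumulative: 35
Frame 4: SPARE (9+1=10). 10 + next roll (1) = 11. Cumulative: 46
Frame 5: SPARE (1+9=10). 10 + next roll (0) = 10. Cumulative: 56
Frame 6: OPEN (0+5=5). Cumulative: 61

Answer: 11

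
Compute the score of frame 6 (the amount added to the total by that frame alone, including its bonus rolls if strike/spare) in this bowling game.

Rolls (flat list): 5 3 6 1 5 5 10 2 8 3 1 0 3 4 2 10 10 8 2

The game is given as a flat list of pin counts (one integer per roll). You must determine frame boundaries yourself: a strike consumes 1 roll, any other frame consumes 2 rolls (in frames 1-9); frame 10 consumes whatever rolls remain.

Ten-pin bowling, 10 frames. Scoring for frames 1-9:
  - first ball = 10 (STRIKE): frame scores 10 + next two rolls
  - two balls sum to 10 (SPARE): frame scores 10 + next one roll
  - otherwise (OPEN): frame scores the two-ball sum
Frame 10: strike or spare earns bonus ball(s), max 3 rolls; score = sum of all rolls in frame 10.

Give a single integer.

Answer: 4

Derivation:
Frame 1: OPEN (5+3=8). Cumulative: 8
Frame 2: OPEN (6+1=7). Cumulative: 15
Frame 3: SPARE (5+5=10). 10 + next roll (10) = 20. Cumulative: 35
Frame 4: STRIKE. 10 + next two rolls (2+8) = 20. Cumulative: 55
Frame 5: SPARE (2+8=10). 10 + next roll (3) = 13. Cumulative: 68
Frame 6: OPEN (3+1=4). Cumulative: 72
Frame 7: OPEN (0+3=3). Cumulative: 75
Frame 8: OPEN (4+2=6). Cumulative: 81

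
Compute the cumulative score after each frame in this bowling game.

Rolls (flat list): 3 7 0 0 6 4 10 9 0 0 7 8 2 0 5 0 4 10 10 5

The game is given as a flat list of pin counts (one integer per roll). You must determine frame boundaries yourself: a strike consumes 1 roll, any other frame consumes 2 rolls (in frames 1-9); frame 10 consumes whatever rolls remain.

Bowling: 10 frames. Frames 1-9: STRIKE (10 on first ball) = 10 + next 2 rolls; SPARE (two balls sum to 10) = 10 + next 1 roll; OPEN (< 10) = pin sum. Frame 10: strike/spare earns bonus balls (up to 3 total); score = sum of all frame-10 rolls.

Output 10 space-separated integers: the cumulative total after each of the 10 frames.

Frame 1: SPARE (3+7=10). 10 + next roll (0) = 10. Cumulative: 10
Frame 2: OPEN (0+0=0). Cumulative: 10
Frame 3: SPARE (6+4=10). 10 + next roll (10) = 20. Cumulative: 30
Frame 4: STRIKE. 10 + next two rolls (9+0) = 19. Cumulative: 49
Frame 5: OPEN (9+0=9). Cumulative: 58
Frame 6: OPEN (0+7=7). Cumulative: 65
Frame 7: SPARE (8+2=10). 10 + next roll (0) = 10. Cumulative: 75
Frame 8: OPEN (0+5=5). Cumulative: 80
Frame 9: OPEN (0+4=4). Cumulative: 84
Frame 10: STRIKE. Sum of all frame-10 rolls (10+10+5) = 25. Cumulative: 109

Answer: 10 10 30 49 58 65 75 80 84 109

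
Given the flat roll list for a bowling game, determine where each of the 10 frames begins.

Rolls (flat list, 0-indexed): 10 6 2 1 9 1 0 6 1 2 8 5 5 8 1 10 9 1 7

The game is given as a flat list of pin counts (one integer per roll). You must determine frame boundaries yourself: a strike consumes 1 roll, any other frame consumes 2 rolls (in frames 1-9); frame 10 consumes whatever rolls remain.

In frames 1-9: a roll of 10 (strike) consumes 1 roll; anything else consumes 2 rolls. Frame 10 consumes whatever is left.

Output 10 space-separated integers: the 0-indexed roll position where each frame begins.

Frame 1 starts at roll index 0: roll=10 (strike), consumes 1 roll
Frame 2 starts at roll index 1: rolls=6,2 (sum=8), consumes 2 rolls
Frame 3 starts at roll index 3: rolls=1,9 (sum=10), consumes 2 rolls
Frame 4 starts at roll index 5: rolls=1,0 (sum=1), consumes 2 rolls
Frame 5 starts at roll index 7: rolls=6,1 (sum=7), consumes 2 rolls
Frame 6 starts at roll index 9: rolls=2,8 (sum=10), consumes 2 rolls
Frame 7 starts at roll index 11: rolls=5,5 (sum=10), consumes 2 rolls
Frame 8 starts at roll index 13: rolls=8,1 (sum=9), consumes 2 rolls
Frame 9 starts at roll index 15: roll=10 (strike), consumes 1 roll
Frame 10 starts at roll index 16: 3 remaining rolls

Answer: 0 1 3 5 7 9 11 13 15 16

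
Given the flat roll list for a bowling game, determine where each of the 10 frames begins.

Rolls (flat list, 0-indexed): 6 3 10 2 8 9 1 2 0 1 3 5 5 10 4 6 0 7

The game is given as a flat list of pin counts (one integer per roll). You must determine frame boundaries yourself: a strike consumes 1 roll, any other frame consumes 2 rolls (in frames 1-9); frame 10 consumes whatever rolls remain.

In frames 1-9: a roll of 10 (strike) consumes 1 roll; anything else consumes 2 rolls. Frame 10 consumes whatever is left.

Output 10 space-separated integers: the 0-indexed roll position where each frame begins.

Answer: 0 2 3 5 7 9 11 13 14 16

Derivation:
Frame 1 starts at roll index 0: rolls=6,3 (sum=9), consumes 2 rolls
Frame 2 starts at roll index 2: roll=10 (strike), consumes 1 roll
Frame 3 starts at roll index 3: rolls=2,8 (sum=10), consumes 2 rolls
Frame 4 starts at roll index 5: rolls=9,1 (sum=10), consumes 2 rolls
Frame 5 starts at roll index 7: rolls=2,0 (sum=2), consumes 2 rolls
Frame 6 starts at roll index 9: rolls=1,3 (sum=4), consumes 2 rolls
Frame 7 starts at roll index 11: rolls=5,5 (sum=10), consumes 2 rolls
Frame 8 starts at roll index 13: roll=10 (strike), consumes 1 roll
Frame 9 starts at roll index 14: rolls=4,6 (sum=10), consumes 2 rolls
Frame 10 starts at roll index 16: 2 remaining rolls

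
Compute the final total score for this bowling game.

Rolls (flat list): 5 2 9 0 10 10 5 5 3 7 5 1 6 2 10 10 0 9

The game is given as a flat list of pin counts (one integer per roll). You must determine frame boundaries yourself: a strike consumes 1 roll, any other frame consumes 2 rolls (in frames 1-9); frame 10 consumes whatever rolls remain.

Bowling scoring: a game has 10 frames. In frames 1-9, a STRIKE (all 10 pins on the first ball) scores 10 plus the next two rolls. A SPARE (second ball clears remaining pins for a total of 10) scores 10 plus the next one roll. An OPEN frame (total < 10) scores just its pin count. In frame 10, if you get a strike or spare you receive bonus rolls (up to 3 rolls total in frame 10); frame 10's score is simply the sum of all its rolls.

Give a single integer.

Frame 1: OPEN (5+2=7). Cumulative: 7
Frame 2: OPEN (9+0=9). Cumulative: 16
Frame 3: STRIKE. 10 + next two rolls (10+5) = 25. Cumulative: 41
Frame 4: STRIKE. 10 + next two rolls (5+5) = 20. Cumulative: 61
Frame 5: SPARE (5+5=10). 10 + next roll (3) = 13. Cumulative: 74
Frame 6: SPARE (3+7=10). 10 + next roll (5) = 15. Cumulative: 89
Frame 7: OPEN (5+1=6). Cumulative: 95
Frame 8: OPEN (6+2=8). Cumulative: 103
Frame 9: STRIKE. 10 + next two rolls (10+0) = 20. Cumulative: 123
Frame 10: STRIKE. Sum of all frame-10 rolls (10+0+9) = 19. Cumulative: 142

Answer: 142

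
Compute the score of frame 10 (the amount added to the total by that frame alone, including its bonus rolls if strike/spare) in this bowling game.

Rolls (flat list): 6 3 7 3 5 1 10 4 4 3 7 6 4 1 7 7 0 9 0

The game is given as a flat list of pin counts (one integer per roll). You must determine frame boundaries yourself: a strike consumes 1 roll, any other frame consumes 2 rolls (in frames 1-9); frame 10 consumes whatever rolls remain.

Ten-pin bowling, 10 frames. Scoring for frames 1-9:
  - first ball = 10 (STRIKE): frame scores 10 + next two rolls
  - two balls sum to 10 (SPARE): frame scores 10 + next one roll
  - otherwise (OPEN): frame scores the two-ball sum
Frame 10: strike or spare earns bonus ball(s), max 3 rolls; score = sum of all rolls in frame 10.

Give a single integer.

Answer: 9

Derivation:
Frame 1: OPEN (6+3=9). Cumulative: 9
Frame 2: SPARE (7+3=10). 10 + next roll (5) = 15. Cumulative: 24
Frame 3: OPEN (5+1=6). Cumulative: 30
Frame 4: STRIKE. 10 + next two rolls (4+4) = 18. Cumulative: 48
Frame 5: OPEN (4+4=8). Cumulative: 56
Frame 6: SPARE (3+7=10). 10 + next roll (6) = 16. Cumulative: 72
Frame 7: SPARE (6+4=10). 10 + next roll (1) = 11. Cumulative: 83
Frame 8: OPEN (1+7=8). Cumulative: 91
Frame 9: OPEN (7+0=7). Cumulative: 98
Frame 10: OPEN. Sum of all frame-10 rolls (9+0) = 9. Cumulative: 107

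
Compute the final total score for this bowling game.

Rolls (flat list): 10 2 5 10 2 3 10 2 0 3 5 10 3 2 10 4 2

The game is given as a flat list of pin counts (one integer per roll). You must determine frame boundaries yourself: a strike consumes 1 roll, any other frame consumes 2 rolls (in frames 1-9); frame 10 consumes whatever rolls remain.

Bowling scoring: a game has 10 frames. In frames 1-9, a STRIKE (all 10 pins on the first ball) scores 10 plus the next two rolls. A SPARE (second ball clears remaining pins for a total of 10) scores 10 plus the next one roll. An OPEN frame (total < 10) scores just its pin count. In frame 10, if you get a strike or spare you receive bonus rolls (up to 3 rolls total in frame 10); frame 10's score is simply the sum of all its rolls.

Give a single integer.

Answer: 102

Derivation:
Frame 1: STRIKE. 10 + next two rolls (2+5) = 17. Cumulative: 17
Frame 2: OPEN (2+5=7). Cumulative: 24
Frame 3: STRIKE. 10 + next two rolls (2+3) = 15. Cumulative: 39
Frame 4: OPEN (2+3=5). Cumulative: 44
Frame 5: STRIKE. 10 + next two rolls (2+0) = 12. Cumulative: 56
Frame 6: OPEN (2+0=2). Cumulative: 58
Frame 7: OPEN (3+5=8). Cumulative: 66
Frame 8: STRIKE. 10 + next two rolls (3+2) = 15. Cumulative: 81
Frame 9: OPEN (3+2=5). Cumulative: 86
Frame 10: STRIKE. Sum of all frame-10 rolls (10+4+2) = 16. Cumulative: 102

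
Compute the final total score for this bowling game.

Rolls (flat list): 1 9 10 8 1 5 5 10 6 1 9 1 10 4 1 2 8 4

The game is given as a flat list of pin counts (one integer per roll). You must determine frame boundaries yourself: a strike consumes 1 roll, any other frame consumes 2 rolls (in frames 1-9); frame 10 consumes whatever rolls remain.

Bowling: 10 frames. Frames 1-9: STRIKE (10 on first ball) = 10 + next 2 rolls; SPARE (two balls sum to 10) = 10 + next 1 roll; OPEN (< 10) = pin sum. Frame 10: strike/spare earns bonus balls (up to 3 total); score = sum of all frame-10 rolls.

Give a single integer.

Frame 1: SPARE (1+9=10). 10 + next roll (10) = 20. Cumulative: 20
Frame 2: STRIKE. 10 + next two rolls (8+1) = 19. Cumulative: 39
Frame 3: OPEN (8+1=9). Cumulative: 48
Frame 4: SPARE (5+5=10). 10 + next roll (10) = 20. Cumulative: 68
Frame 5: STRIKE. 10 + next two rolls (6+1) = 17. Cumulative: 85
Frame 6: OPEN (6+1=7). Cumulative: 92
Frame 7: SPARE (9+1=10). 10 + next roll (10) = 20. Cumulative: 112
Frame 8: STRIKE. 10 + next two rolls (4+1) = 15. Cumulative: 127
Frame 9: OPEN (4+1=5). Cumulative: 132
Frame 10: SPARE. Sum of all frame-10 rolls (2+8+4) = 14. Cumulative: 146

Answer: 146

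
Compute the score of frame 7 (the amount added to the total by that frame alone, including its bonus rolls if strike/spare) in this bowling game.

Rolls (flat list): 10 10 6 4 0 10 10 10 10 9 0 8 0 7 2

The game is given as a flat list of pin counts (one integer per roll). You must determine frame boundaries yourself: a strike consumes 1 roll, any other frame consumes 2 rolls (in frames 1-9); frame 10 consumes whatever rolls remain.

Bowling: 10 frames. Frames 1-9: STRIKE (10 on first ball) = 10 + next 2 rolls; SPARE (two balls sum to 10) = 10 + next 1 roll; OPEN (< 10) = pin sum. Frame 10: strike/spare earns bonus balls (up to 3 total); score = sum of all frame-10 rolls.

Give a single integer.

Frame 1: STRIKE. 10 + next two rolls (10+6) = 26. Cumulative: 26
Frame 2: STRIKE. 10 + next two rolls (6+4) = 20. Cumulative: 46
Frame 3: SPARE (6+4=10). 10 + next roll (0) = 10. Cumulative: 56
Frame 4: SPARE (0+10=10). 10 + next roll (10) = 20. Cumulative: 76
Frame 5: STRIKE. 10 + next two rolls (10+10) = 30. Cumulative: 106
Frame 6: STRIKE. 10 + next two rolls (10+9) = 29. Cumulative: 135
Frame 7: STRIKE. 10 + next two rolls (9+0) = 19. Cumulative: 154
Frame 8: OPEN (9+0=9). Cumulative: 163
Frame 9: OPEN (8+0=8). Cumulative: 171

Answer: 19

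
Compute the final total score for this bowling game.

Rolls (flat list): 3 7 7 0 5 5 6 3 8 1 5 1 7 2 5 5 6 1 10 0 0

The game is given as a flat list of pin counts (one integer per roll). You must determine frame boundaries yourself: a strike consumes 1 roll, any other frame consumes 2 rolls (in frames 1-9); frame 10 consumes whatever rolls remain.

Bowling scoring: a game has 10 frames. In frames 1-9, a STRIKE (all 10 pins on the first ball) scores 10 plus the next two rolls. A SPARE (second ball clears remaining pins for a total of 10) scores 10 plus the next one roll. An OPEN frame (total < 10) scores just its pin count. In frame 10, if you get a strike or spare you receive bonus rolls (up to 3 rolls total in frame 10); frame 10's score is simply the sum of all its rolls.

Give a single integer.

Frame 1: SPARE (3+7=10). 10 + next roll (7) = 17. Cumulative: 17
Frame 2: OPEN (7+0=7). Cumulative: 24
Frame 3: SPARE (5+5=10). 10 + next roll (6) = 16. Cumulative: 40
Frame 4: OPEN (6+3=9). Cumulative: 49
Frame 5: OPEN (8+1=9). Cumulative: 58
Frame 6: OPEN (5+1=6). Cumulative: 64
Frame 7: OPEN (7+2=9). Cumulative: 73
Frame 8: SPARE (5+5=10). 10 + next roll (6) = 16. Cumulative: 89
Frame 9: OPEN (6+1=7). Cumulative: 96
Frame 10: STRIKE. Sum of all frame-10 rolls (10+0+0) = 10. Cumulative: 106

Answer: 106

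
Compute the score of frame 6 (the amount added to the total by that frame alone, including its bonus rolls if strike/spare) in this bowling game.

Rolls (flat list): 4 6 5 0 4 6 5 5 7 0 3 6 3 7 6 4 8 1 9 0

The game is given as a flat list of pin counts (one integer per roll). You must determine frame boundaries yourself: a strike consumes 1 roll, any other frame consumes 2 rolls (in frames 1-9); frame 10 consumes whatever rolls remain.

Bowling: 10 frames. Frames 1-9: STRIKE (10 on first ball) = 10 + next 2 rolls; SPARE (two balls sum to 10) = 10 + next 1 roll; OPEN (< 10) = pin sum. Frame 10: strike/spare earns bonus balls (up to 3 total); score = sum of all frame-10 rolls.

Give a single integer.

Answer: 9

Derivation:
Frame 1: SPARE (4+6=10). 10 + next roll (5) = 15. Cumulative: 15
Frame 2: OPEN (5+0=5). Cumulative: 20
Frame 3: SPARE (4+6=10). 10 + next roll (5) = 15. Cumulative: 35
Frame 4: SPARE (5+5=10). 10 + next roll (7) = 17. Cumulative: 52
Frame 5: OPEN (7+0=7). Cumulative: 59
Frame 6: OPEN (3+6=9). Cumulative: 68
Frame 7: SPARE (3+7=10). 10 + next roll (6) = 16. Cumulative: 84
Frame 8: SPARE (6+4=10). 10 + next roll (8) = 18. Cumulative: 102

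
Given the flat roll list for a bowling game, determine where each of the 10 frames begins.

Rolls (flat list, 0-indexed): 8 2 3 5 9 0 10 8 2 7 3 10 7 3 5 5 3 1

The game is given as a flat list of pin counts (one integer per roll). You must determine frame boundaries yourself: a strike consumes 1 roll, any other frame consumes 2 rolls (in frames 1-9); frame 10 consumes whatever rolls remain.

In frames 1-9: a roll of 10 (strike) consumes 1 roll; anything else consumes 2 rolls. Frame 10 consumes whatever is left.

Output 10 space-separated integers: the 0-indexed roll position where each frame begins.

Answer: 0 2 4 6 7 9 11 12 14 16

Derivation:
Frame 1 starts at roll index 0: rolls=8,2 (sum=10), consumes 2 rolls
Frame 2 starts at roll index 2: rolls=3,5 (sum=8), consumes 2 rolls
Frame 3 starts at roll index 4: rolls=9,0 (sum=9), consumes 2 rolls
Frame 4 starts at roll index 6: roll=10 (strike), consumes 1 roll
Frame 5 starts at roll index 7: rolls=8,2 (sum=10), consumes 2 rolls
Frame 6 starts at roll index 9: rolls=7,3 (sum=10), consumes 2 rolls
Frame 7 starts at roll index 11: roll=10 (strike), consumes 1 roll
Frame 8 starts at roll index 12: rolls=7,3 (sum=10), consumes 2 rolls
Frame 9 starts at roll index 14: rolls=5,5 (sum=10), consumes 2 rolls
Frame 10 starts at roll index 16: 2 remaining rolls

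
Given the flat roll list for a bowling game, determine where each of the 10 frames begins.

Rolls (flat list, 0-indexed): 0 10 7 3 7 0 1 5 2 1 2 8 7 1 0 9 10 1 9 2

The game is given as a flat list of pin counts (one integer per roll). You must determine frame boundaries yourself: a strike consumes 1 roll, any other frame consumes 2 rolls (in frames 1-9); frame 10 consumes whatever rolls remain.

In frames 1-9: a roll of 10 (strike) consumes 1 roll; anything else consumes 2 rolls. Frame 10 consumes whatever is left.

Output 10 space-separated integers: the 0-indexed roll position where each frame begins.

Frame 1 starts at roll index 0: rolls=0,10 (sum=10), consumes 2 rolls
Frame 2 starts at roll index 2: rolls=7,3 (sum=10), consumes 2 rolls
Frame 3 starts at roll index 4: rolls=7,0 (sum=7), consumes 2 rolls
Frame 4 starts at roll index 6: rolls=1,5 (sum=6), consumes 2 rolls
Frame 5 starts at roll index 8: rolls=2,1 (sum=3), consumes 2 rolls
Frame 6 starts at roll index 10: rolls=2,8 (sum=10), consumes 2 rolls
Frame 7 starts at roll index 12: rolls=7,1 (sum=8), consumes 2 rolls
Frame 8 starts at roll index 14: rolls=0,9 (sum=9), consumes 2 rolls
Frame 9 starts at roll index 16: roll=10 (strike), consumes 1 roll
Frame 10 starts at roll index 17: 3 remaining rolls

Answer: 0 2 4 6 8 10 12 14 16 17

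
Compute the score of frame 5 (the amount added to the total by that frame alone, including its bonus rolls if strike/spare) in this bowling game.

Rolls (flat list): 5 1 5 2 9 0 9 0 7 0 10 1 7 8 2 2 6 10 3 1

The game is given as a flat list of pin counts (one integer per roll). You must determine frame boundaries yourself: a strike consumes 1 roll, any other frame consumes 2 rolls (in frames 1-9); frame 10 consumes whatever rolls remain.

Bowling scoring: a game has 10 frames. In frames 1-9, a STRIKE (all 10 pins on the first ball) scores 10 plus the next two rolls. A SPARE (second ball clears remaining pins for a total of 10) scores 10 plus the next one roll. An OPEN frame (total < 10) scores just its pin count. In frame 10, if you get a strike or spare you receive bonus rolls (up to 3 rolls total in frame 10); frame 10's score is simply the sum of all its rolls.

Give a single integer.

Frame 1: OPEN (5+1=6). Cumulative: 6
Frame 2: OPEN (5+2=7). Cumulative: 13
Frame 3: OPEN (9+0=9). Cumulative: 22
Frame 4: OPEN (9+0=9). Cumulative: 31
Frame 5: OPEN (7+0=7). Cumulative: 38
Frame 6: STRIKE. 10 + next two rolls (1+7) = 18. Cumulative: 56
Frame 7: OPEN (1+7=8). Cumulative: 64

Answer: 7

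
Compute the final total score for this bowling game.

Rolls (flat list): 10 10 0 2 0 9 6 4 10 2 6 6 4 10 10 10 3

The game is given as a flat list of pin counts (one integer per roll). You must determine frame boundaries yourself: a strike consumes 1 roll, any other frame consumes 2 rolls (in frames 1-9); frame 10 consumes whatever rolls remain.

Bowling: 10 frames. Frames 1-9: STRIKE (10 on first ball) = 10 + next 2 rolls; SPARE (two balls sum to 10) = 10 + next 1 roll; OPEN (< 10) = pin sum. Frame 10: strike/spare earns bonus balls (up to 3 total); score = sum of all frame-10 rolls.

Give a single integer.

Frame 1: STRIKE. 10 + next two rolls (10+0) = 20. Cumulative: 20
Frame 2: STRIKE. 10 + next two rolls (0+2) = 12. Cumulative: 32
Frame 3: OPEN (0+2=2). Cumulative: 34
Frame 4: OPEN (0+9=9). Cumulative: 43
Frame 5: SPARE (6+4=10). 10 + next roll (10) = 20. Cumulative: 63
Frame 6: STRIKE. 10 + next two rolls (2+6) = 18. Cumulative: 81
Frame 7: OPEN (2+6=8). Cumulative: 89
Frame 8: SPARE (6+4=10). 10 + next roll (10) = 20. Cumulative: 109
Frame 9: STRIKE. 10 + next two rolls (10+10) = 30. Cumulative: 139
Frame 10: STRIKE. Sum of all frame-10 rolls (10+10+3) = 23. Cumulative: 162

Answer: 162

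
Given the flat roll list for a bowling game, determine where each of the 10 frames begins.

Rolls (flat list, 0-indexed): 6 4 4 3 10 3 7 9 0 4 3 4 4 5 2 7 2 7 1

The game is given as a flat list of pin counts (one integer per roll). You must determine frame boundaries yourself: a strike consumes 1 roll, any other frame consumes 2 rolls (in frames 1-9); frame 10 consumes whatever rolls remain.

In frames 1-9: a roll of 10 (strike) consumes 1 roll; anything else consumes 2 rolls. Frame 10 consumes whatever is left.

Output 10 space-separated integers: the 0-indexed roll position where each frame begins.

Frame 1 starts at roll index 0: rolls=6,4 (sum=10), consumes 2 rolls
Frame 2 starts at roll index 2: rolls=4,3 (sum=7), consumes 2 rolls
Frame 3 starts at roll index 4: roll=10 (strike), consumes 1 roll
Frame 4 starts at roll index 5: rolls=3,7 (sum=10), consumes 2 rolls
Frame 5 starts at roll index 7: rolls=9,0 (sum=9), consumes 2 rolls
Frame 6 starts at roll index 9: rolls=4,3 (sum=7), consumes 2 rolls
Frame 7 starts at roll index 11: rolls=4,4 (sum=8), consumes 2 rolls
Frame 8 starts at roll index 13: rolls=5,2 (sum=7), consumes 2 rolls
Frame 9 starts at roll index 15: rolls=7,2 (sum=9), consumes 2 rolls
Frame 10 starts at roll index 17: 2 remaining rolls

Answer: 0 2 4 5 7 9 11 13 15 17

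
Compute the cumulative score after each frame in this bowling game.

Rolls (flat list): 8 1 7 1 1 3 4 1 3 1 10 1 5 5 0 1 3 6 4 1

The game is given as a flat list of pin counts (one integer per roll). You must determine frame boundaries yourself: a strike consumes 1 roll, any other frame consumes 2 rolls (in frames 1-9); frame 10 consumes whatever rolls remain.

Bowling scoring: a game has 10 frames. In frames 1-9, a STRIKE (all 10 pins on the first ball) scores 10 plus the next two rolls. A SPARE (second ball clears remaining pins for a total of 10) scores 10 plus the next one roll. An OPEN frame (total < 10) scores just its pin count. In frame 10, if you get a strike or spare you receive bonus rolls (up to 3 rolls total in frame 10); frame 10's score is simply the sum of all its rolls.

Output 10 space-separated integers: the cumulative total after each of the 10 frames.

Frame 1: OPEN (8+1=9). Cumulative: 9
Frame 2: OPEN (7+1=8). Cumulative: 17
Frame 3: OPEN (1+3=4). Cumulative: 21
Frame 4: OPEN (4+1=5). Cumulative: 26
Frame 5: OPEN (3+1=4). Cumulative: 30
Frame 6: STRIKE. 10 + next two rolls (1+5) = 16. Cumulative: 46
Frame 7: OPEN (1+5=6). Cumulative: 52
Frame 8: OPEN (5+0=5). Cumulative: 57
Frame 9: OPEN (1+3=4). Cumulative: 61
Frame 10: SPARE. Sum of all frame-10 rolls (6+4+1) = 11. Cumulative: 72

Answer: 9 17 21 26 30 46 52 57 61 72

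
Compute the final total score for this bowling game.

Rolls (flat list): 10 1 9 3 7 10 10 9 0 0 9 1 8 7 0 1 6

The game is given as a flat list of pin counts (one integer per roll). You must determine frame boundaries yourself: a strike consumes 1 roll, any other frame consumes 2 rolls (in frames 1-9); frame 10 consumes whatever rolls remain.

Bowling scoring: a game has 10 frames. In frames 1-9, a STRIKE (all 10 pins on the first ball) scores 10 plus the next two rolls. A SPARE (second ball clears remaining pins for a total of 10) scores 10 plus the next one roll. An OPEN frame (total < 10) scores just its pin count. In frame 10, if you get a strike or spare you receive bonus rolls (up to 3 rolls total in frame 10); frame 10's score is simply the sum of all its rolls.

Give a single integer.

Answer: 142

Derivation:
Frame 1: STRIKE. 10 + next two rolls (1+9) = 20. Cumulative: 20
Frame 2: SPARE (1+9=10). 10 + next roll (3) = 13. Cumulative: 33
Frame 3: SPARE (3+7=10). 10 + next roll (10) = 20. Cumulative: 53
Frame 4: STRIKE. 10 + next two rolls (10+9) = 29. Cumulative: 82
Frame 5: STRIKE. 10 + next two rolls (9+0) = 19. Cumulative: 101
Frame 6: OPEN (9+0=9). Cumulative: 110
Frame 7: OPEN (0+9=9). Cumulative: 119
Frame 8: OPEN (1+8=9). Cumulative: 128
Frame 9: OPEN (7+0=7). Cumulative: 135
Frame 10: OPEN. Sum of all frame-10 rolls (1+6) = 7. Cumulative: 142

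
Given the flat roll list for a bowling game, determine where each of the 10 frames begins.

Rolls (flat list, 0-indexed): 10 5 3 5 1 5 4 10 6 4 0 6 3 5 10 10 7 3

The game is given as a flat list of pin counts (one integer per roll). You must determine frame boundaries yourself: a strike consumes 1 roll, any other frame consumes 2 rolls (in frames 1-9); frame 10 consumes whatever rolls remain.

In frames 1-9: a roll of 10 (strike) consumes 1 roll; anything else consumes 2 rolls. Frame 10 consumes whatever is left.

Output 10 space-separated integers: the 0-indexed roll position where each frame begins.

Answer: 0 1 3 5 7 8 10 12 14 15

Derivation:
Frame 1 starts at roll index 0: roll=10 (strike), consumes 1 roll
Frame 2 starts at roll index 1: rolls=5,3 (sum=8), consumes 2 rolls
Frame 3 starts at roll index 3: rolls=5,1 (sum=6), consumes 2 rolls
Frame 4 starts at roll index 5: rolls=5,4 (sum=9), consumes 2 rolls
Frame 5 starts at roll index 7: roll=10 (strike), consumes 1 roll
Frame 6 starts at roll index 8: rolls=6,4 (sum=10), consumes 2 rolls
Frame 7 starts at roll index 10: rolls=0,6 (sum=6), consumes 2 rolls
Frame 8 starts at roll index 12: rolls=3,5 (sum=8), consumes 2 rolls
Frame 9 starts at roll index 14: roll=10 (strike), consumes 1 roll
Frame 10 starts at roll index 15: 3 remaining rolls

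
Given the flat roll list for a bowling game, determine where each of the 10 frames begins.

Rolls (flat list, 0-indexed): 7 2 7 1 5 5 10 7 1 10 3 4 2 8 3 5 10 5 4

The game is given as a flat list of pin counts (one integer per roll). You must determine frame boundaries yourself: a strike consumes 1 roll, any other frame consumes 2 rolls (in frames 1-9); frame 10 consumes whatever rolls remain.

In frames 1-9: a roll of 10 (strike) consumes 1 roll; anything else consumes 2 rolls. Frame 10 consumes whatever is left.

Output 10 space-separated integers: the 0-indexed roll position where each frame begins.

Answer: 0 2 4 6 7 9 10 12 14 16

Derivation:
Frame 1 starts at roll index 0: rolls=7,2 (sum=9), consumes 2 rolls
Frame 2 starts at roll index 2: rolls=7,1 (sum=8), consumes 2 rolls
Frame 3 starts at roll index 4: rolls=5,5 (sum=10), consumes 2 rolls
Frame 4 starts at roll index 6: roll=10 (strike), consumes 1 roll
Frame 5 starts at roll index 7: rolls=7,1 (sum=8), consumes 2 rolls
Frame 6 starts at roll index 9: roll=10 (strike), consumes 1 roll
Frame 7 starts at roll index 10: rolls=3,4 (sum=7), consumes 2 rolls
Frame 8 starts at roll index 12: rolls=2,8 (sum=10), consumes 2 rolls
Frame 9 starts at roll index 14: rolls=3,5 (sum=8), consumes 2 rolls
Frame 10 starts at roll index 16: 3 remaining rolls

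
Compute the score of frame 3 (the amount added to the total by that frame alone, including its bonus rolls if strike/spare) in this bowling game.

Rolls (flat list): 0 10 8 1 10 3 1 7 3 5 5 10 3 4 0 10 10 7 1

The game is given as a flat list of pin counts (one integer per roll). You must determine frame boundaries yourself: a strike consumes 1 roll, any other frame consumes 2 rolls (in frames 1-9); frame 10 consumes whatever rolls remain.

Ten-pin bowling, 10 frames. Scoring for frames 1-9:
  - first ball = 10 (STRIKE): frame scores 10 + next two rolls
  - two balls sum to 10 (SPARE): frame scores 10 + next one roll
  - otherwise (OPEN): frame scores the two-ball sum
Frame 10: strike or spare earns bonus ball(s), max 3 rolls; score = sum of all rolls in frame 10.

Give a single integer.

Answer: 14

Derivation:
Frame 1: SPARE (0+10=10). 10 + next roll (8) = 18. Cumulative: 18
Frame 2: OPEN (8+1=9). Cumulative: 27
Frame 3: STRIKE. 10 + next two rolls (3+1) = 14. Cumulative: 41
Frame 4: OPEN (3+1=4). Cumulative: 45
Frame 5: SPARE (7+3=10). 10 + next roll (5) = 15. Cumulative: 60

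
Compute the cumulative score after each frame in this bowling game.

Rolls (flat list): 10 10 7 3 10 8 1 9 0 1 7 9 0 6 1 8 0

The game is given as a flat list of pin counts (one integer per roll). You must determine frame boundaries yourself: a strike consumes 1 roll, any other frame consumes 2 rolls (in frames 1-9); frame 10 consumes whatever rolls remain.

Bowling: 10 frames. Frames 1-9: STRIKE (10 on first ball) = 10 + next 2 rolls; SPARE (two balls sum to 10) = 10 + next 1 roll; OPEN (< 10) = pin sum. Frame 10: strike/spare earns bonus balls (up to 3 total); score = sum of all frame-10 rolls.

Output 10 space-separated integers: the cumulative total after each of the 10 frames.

Answer: 27 47 67 86 95 104 112 121 128 136

Derivation:
Frame 1: STRIKE. 10 + next two rolls (10+7) = 27. Cumulative: 27
Frame 2: STRIKE. 10 + next two rolls (7+3) = 20. Cumulative: 47
Frame 3: SPARE (7+3=10). 10 + next roll (10) = 20. Cumulative: 67
Frame 4: STRIKE. 10 + next two rolls (8+1) = 19. Cumulative: 86
Frame 5: OPEN (8+1=9). Cumulative: 95
Frame 6: OPEN (9+0=9). Cumulative: 104
Frame 7: OPEN (1+7=8). Cumulative: 112
Frame 8: OPEN (9+0=9). Cumulative: 121
Frame 9: OPEN (6+1=7). Cumulative: 128
Frame 10: OPEN. Sum of all frame-10 rolls (8+0) = 8. Cumulative: 136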